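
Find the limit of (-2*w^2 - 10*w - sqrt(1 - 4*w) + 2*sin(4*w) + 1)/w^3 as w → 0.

-52/3

Substitution gives 0/0 (the numerator vanishes to order 3).
Expand each term to order w^3: the coefficient of w^3 in 2·sin(4w) is -64/3 and in −√(1 - 4w) is 4.
Lower-order terms cancel with the polynomial part, so the numerator is (-52/3)·w^3 + o(w^3), and the limit is (-52/3)/(1) = -52/3.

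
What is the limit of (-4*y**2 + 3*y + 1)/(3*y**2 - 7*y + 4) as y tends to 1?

Since y = 1 makes numerator and denominator zero, (y - 1) divides both.
Cancelling it gives (-4*y - 1)/(3*y - 4); now plug in y = 1 to get 5.

5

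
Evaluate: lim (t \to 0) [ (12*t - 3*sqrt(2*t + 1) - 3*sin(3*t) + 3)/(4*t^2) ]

Substitution gives 0/0; apply L'Hôpital's rule 2 times.
After differentiating numerator and denominator 2 times the quotient is (27*sin(3*t) + 3/(2*t + 1)^(3/2))/(8); at t = 0 this is 3/8.

3/8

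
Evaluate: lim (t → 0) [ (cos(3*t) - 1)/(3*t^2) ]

Direct substitution gives 0/0.
Apply L'Hôpital: lim (-3*sin(3*t))/(6*t), still 0/0.
After 2 applications of L'Hôpital's rule the quotient is (-9*cos(3*t))/(6); substituting t = 0 gives -3/2.

-3/2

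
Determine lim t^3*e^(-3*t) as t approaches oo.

Write as t^3/e^{3t}, an ∞/∞ form.
Exponential growth dominates any polynomial, so repeated L'Hôpital (or the standard result) gives 0.

0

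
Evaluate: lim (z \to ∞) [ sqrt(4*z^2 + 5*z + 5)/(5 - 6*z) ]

For large |z|, √(4*z^2 + 5*z + 5) ≈ √4·|z| and the denominator ≈ -6z.
Since z → +∞, |z| = z, giving √4/(-6) = -1/3.

-1/3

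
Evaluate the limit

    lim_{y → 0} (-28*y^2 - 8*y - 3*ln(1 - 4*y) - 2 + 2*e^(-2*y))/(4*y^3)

46/3

Substitution gives 0/0; apply L'Hôpital's rule 3 times.
After differentiating numerator and denominator 3 times the quotient is (-16*e^(-2*y) - 384/(4*y - 1)^3)/(24); at y = 0 this is 46/3.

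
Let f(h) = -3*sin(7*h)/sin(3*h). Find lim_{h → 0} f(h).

Substitution gives 0/0.
Divide numerator and denominator by h: sin(7h)/h → 7 and sin(3h)/h → 3, so the limit is -3·7/3 = -7.

-7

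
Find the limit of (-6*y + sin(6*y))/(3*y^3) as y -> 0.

-12

Direct substitution gives 0/0.
Apply L'Hôpital: lim (6*cos(6*y) - 6)/(9*y^2), still 0/0.
Apply L'Hôpital: lim (-36*sin(6*y))/(18*y), still 0/0.
After 3 applications of L'Hôpital's rule the quotient is (-216*cos(6*y))/(18); substituting y = 0 gives -12.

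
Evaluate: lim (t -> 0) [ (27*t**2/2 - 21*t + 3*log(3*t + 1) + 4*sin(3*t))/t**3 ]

9

Substitution gives 0/0; apply L'Hôpital's rule 3 times.
After differentiating numerator and denominator 3 times the quotient is (-108*cos(3*t) + 162/(3*t + 1)^3)/(6); at t = 0 this is 9.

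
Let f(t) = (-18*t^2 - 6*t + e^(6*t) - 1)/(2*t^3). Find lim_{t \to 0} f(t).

Direct substitution gives 0/0.
Apply L'Hôpital: lim (-36*t + 6*e^(6*t) - 6)/(6*t^2), still 0/0.
Apply L'Hôpital: lim (36*e^(6*t) - 36)/(12*t), still 0/0.
After 3 applications of L'Hôpital's rule the quotient is (216*e^(6*t))/(12); substituting t = 0 gives 18.

18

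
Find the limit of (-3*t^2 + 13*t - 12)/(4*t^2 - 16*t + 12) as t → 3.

-5/8

Direct substitution gives 0/0, so factor. Both numerator and denominator have (t - 3) as a factor.
After cancelling, the expression reduces to (4 - 3*t)/(4*t - 4).
Substituting t = 3 gives -5/8.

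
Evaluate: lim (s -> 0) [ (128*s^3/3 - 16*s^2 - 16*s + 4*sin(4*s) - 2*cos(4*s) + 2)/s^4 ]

-64/3

Substitution gives 0/0; apply L'Hôpital's rule 4 times.
After differentiating numerator and denominator 4 times the quotient is (1024*sin(4*s) - 512*cos(4*s))/(24); at s = 0 this is -64/3.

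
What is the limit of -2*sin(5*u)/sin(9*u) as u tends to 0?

Substitution gives 0/0.
Divide numerator and denominator by u: sin(5u)/u → 5 and sin(9u)/u → 9, so the limit is -2·5/9 = -10/9.

-10/9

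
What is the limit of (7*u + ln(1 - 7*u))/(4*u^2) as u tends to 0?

-49/8

Direct substitution gives 0/0.
Apply L'Hôpital: lim (7 - 7/(1 - 7*u))/(8*u), still 0/0.
After 2 applications of L'Hôpital's rule the quotient is (-49/(1 - 7*u)^2)/(8); substituting u = 0 gives -49/8.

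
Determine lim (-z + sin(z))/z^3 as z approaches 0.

-1/6

Direct substitution gives 0/0.
Apply L'Hôpital: lim (cos(z) - 1)/(3*z^2), still 0/0.
Apply L'Hôpital: lim (-sin(z))/(6*z), still 0/0.
After 3 applications of L'Hôpital's rule the quotient is (-cos(z))/(6); substituting z = 0 gives -1/6.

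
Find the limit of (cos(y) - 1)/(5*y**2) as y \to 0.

Direct substitution gives 0/0.
Apply L'Hôpital: lim (-sin(y))/(10*y), still 0/0.
After 2 applications of L'Hôpital's rule the quotient is (-cos(y))/(10); substituting y = 0 gives -1/10.

-1/10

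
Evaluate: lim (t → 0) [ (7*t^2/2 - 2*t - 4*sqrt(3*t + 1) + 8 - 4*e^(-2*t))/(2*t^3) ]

-17/24

Substitution gives 0/0; apply L'Hôpital's rule 3 times.
After differentiating numerator and denominator 3 times the quotient is (32*e^(-2*t) - 81/(2*(3*t + 1)^(5/2)))/(12); at t = 0 this is -17/24.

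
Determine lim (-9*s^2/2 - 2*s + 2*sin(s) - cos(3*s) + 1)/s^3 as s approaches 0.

-1/3

Substitution gives 0/0; apply L'Hôpital's rule 3 times.
After differentiating numerator and denominator 3 times the quotient is (-27*sin(3*s) - 2*cos(s))/(6); at s = 0 this is -1/3.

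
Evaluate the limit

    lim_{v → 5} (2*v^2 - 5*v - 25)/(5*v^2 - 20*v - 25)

1/2

At v = 5 both the top and bottom vanish — a removable singularity. Factoring out (v - 5) from each leaves (2*v + 5)/(5*v + 5), which at v = 5 equals 1/2.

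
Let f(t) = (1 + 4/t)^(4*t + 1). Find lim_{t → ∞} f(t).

The base → 1 and the exponent → ∞: a 1^∞ form.
Take logarithms: (4t + 1)·ln(1 + 4/t). Since ln(1+u) ~ u for small u, this behaves like (4t)·(4/t) → 16.
So the limit is e^(16).

e^(16)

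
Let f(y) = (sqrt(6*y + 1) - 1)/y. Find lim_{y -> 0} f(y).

3

Substitution gives 0/0. Multiply numerator and denominator by the conjugate √(1 + 6y) + √1.
The numerator becomes (1 + 6y) − 1 = 6y, so the expression simplifies to 6/(√(1 + 6y) + √1).
Letting y → 0 gives 6/(2√1) = 3.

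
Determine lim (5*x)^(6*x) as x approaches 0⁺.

1

Base → 0⁺ and exponent → 0⁺: a 0^0 form.
Take logs: 6x·ln(5x). This is 0·(−∞); rewriting as ln(5x)/(1/(6x)) and applying L'Hôpital gives 0.
Hence the limit is e^0 = 1.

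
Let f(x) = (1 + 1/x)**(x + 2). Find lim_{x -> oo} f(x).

Let L be the limit and take ln: ln L = lim (x + 2)·ln(1 + 1/x) = lim (x + 2)·(1/x + O(1/x²)) = 1.
Hence L = e^(1).

e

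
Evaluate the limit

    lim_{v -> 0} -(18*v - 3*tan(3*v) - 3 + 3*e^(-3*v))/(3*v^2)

Substitution gives 0/0 (the numerator vanishes to order 2).
Expand each term to order v^2: the coefficient of v^2 in -3·tan(3v) is 0 and in 3·e^(-3v) is 27/2.
Lower-order terms cancel with the polynomial part, so the numerator is (27/2)·v^2 + o(v^2), and the limit is (27/2)/(-3) = -9/2.

-9/2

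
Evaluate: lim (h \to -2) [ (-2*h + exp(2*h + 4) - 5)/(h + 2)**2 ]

2

Direct substitution gives 0/0.
Apply L'Hôpital: lim (2*e^(2*h + 4) - 2)/(2*h + 4), still 0/0.
After 2 applications of L'Hôpital's rule the quotient is (4*e^(2*h + 4))/(2); substituting h = -2 gives 2.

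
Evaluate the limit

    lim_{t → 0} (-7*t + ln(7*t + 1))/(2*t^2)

Direct substitution gives 0/0.
Apply L'Hôpital: lim (-7 + 7/(7*t + 1))/(4*t), still 0/0.
After 2 applications of L'Hôpital's rule the quotient is (-49/(7*t + 1)^2)/(4); substituting t = 0 gives -49/4.

-49/4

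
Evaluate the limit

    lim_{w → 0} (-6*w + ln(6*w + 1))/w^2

Direct substitution gives 0/0.
Apply L'Hôpital: lim (-6 + 6/(6*w + 1))/(2*w), still 0/0.
After 2 applications of L'Hôpital's rule the quotient is (-36/(6*w + 1)^2)/(2); substituting w = 0 gives -18.

-18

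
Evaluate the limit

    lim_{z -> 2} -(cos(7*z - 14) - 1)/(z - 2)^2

49/2

Direct substitution gives 0/0.
Apply L'Hôpital: lim (-7*sin(7*z - 14))/(4 - 2*z), still 0/0.
After 2 applications of L'Hôpital's rule the quotient is (-49*cos(7*z - 14))/(-2); substituting z = 2 gives 49/2.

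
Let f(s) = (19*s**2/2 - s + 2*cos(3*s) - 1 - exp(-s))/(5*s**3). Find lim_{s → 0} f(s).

Substitution gives 0/0 (the numerator vanishes to order 3).
Expand each term to order s^3: the coefficient of s^3 in −e^(-s) is 1/6 and in 2·cos(3s) is 0.
Lower-order terms cancel with the polynomial part, so the numerator is (1/6)·s^3 + o(s^3), and the limit is (1/6)/(5) = 1/30.

1/30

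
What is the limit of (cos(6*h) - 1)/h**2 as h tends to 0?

-18

Direct substitution gives 0/0.
Apply L'Hôpital: lim (-6*sin(6*h))/(2*h), still 0/0.
After 2 applications of L'Hôpital's rule the quotient is (-36*cos(6*h))/(2); substituting h = 0 gives -18.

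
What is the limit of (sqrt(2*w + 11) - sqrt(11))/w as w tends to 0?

A 0/0 form; rationalise with √(11 + 2w) + √11. This collapses the numerator to 2w, leaving 2/(√(11 + 2w) + √11) → 2/(2√11) = √(11)/11.

√(11)/11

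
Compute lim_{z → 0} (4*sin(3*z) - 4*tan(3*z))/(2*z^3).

Substitution gives 0/0 (the numerator vanishes to order 3).
Expand each term to order z^3: the coefficient of z^3 in -4·tan(3z) is -36 and in 4·sin(3z) is -18.
Lower-order terms cancel with the polynomial part, so the numerator is (-54)·z^3 + o(z^3), and the limit is (-54)/(2) = -27.

-27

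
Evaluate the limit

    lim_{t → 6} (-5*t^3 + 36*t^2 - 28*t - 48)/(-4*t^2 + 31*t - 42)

Direct substitution gives 0/0, so factor. Both numerator and denominator have (t - 6) as a factor.
After cancelling, the expression reduces to (-5*t^2 + 6*t + 8)/(7 - 4*t).
Substituting t = 6 gives 8.

8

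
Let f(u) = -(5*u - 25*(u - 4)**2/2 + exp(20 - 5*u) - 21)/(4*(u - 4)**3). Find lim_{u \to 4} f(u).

125/24

Direct substitution gives 0/0.
Apply L'Hôpital: lim (-25*u - 5*e^(20 - 5*u) + 105)/(-12*(u - 4)^2), still 0/0.
Apply L'Hôpital: lim (25*e^(20 - 5*u) - 25)/(96 - 24*u), still 0/0.
After 3 applications of L'Hôpital's rule the quotient is (-125*e^(20 - 5*u))/(-24); substituting u = 4 gives 125/24.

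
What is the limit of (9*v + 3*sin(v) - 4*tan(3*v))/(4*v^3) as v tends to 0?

-73/8

Substitution gives 0/0; apply L'Hôpital's rule 3 times.
After differentiating numerator and denominator 3 times the quotient is (-3*cos(v) - 648*tan(3*v)^4 - 864*tan(3*v)^2 - 216)/(24); at v = 0 this is -73/8.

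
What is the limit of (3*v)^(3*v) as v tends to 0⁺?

1

Base → 0⁺ and exponent → 0⁺: a 0^0 form.
Take logs: 3v·ln(3v). This is 0·(−∞); rewriting as ln(3v)/(1/(3v)) and applying L'Hôpital gives 0.
Hence the limit is e^0 = 1.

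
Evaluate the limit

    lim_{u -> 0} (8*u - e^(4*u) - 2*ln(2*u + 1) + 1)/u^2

Substitution gives 0/0 (the numerator vanishes to order 2).
Expand each term to order u^2: the coefficient of u^2 in -2·ln(1 + 2u) is 4 and in −e^(4u) is -8.
Lower-order terms cancel with the polynomial part, so the numerator is (-4)·u^2 + o(u^2), and the limit is (-4)/(1) = -4.

-4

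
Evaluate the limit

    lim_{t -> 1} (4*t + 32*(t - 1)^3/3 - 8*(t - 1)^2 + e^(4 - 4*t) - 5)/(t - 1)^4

32/3

Direct substitution gives 0/0.
Apply L'Hôpital: lim (-16*t + 32*(t - 1)^2 - 4*e^(4 - 4*t) + 20)/(4*(t - 1)^3), still 0/0.
Apply L'Hôpital: lim (64*t + 16*e^(4 - 4*t) - 80)/(12*(t - 1)^2), still 0/0.
Apply L'Hôpital: lim (64 - 64*e^(4 - 4*t))/(24*t - 24), still 0/0.
After 4 applications of L'Hôpital's rule the quotient is (256*e^(4 - 4*t))/(24); substituting t = 1 gives 32/3.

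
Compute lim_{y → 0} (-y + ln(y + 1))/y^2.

-1/2

Direct substitution gives 0/0.
Apply L'Hôpital: lim (-1 + 1/(y + 1))/(2*y), still 0/0.
After 2 applications of L'Hôpital's rule the quotient is (-1/(y + 1)^2)/(2); substituting y = 0 gives -1/2.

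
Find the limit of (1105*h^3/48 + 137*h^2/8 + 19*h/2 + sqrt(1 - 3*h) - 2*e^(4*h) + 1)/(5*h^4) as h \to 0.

-9407/1920

Substitution gives 0/0; apply L'Hôpital's rule 4 times.
After differentiating numerator and denominator 4 times the quotient is (-512*e^(4*h) - 1215/(16*(1 - 3*h)^(7/2)))/(120); at h = 0 this is -9407/1920.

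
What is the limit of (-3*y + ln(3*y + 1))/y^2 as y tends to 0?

-9/2

Direct substitution gives 0/0.
Apply L'Hôpital: lim (-3 + 3/(3*y + 1))/(2*y), still 0/0.
After 2 applications of L'Hôpital's rule the quotient is (-9/(3*y + 1)^2)/(2); substituting y = 0 gives -9/2.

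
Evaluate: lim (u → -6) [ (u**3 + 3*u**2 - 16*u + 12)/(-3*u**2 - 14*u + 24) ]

28/11

Direct substitution gives 0/0, so factor. Both numerator and denominator have (u + 6) as a factor.
After cancelling, the expression reduces to (u^2 - 3*u + 2)/(4 - 3*u).
Substituting u = -6 gives 28/11.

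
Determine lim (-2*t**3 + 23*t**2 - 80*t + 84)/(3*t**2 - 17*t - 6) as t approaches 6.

-20/19

Direct substitution gives 0/0, so factor. Both numerator and denominator have (t - 6) as a factor.
After cancelling, the expression reduces to (-2*t^2 + 11*t - 14)/(3*t + 1).
Substituting t = 6 gives -20/19.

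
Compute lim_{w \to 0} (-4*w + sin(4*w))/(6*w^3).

Direct substitution gives 0/0.
Apply L'Hôpital: lim (4*cos(4*w) - 4)/(18*w^2), still 0/0.
Apply L'Hôpital: lim (-16*sin(4*w))/(36*w), still 0/0.
After 3 applications of L'Hôpital's rule the quotient is (-64*cos(4*w))/(36); substituting w = 0 gives -16/9.

-16/9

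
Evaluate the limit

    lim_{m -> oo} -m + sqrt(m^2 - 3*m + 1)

-3/2

An ∞ − ∞ form. Rationalising with the conjugate, the difference becomes (-3m + 1) / (√(m^2 - 3*m + 1) + m).
For large m the denominator behaves like 2·m, so the quotient tends to -3/2 = -3/2.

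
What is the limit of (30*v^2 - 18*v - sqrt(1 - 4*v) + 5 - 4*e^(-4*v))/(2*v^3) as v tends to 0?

Substitution gives 0/0; apply L'Hôpital's rule 3 times.
After differentiating numerator and denominator 3 times the quotient is (256*e^(-4*v) + 24/(1 - 4*v)^(5/2))/(12); at v = 0 this is 70/3.

70/3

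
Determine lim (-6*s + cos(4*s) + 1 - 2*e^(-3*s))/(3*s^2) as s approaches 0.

Substitution gives 0/0 (the numerator vanishes to order 2).
Expand each term to order s^2: the coefficient of s^2 in cos(4s) is -8 and in -2·e^(-3s) is -9.
Lower-order terms cancel with the polynomial part, so the numerator is (-17)·s^2 + o(s^2), and the limit is (-17)/(3) = -17/3.

-17/3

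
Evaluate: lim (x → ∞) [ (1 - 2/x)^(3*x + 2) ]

e^(-6)

The base → 1 and the exponent → ∞: a 1^∞ form.
Take logarithms: (3x + 2)·ln(1 - 2/x). Since ln(1+u) ~ u for small u, this behaves like (3x)·(-2/x) → -6.
So the limit is e^(-6).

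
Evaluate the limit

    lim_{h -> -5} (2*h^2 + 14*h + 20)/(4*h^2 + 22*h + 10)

Since h = -5 makes numerator and denominator zero, (h + 5) divides both.
Cancelling it gives (2*h + 4)/(4*h + 2); now plug in h = -5 to get 1/3.

1/3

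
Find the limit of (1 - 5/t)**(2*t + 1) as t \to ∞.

The base → 1 and the exponent → ∞: a 1^∞ form.
Take logarithms: (2t + 1)·ln(1 - 5/t). Since ln(1+u) ~ u for small u, this behaves like (2t)·(-5/t) → -10.
So the limit is e^(-10).

e^(-10)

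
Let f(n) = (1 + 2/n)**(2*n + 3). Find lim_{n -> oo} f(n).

e^(4)

The base → 1 and the exponent → ∞: a 1^∞ form.
Take logarithms: (2n + 3)·ln(1 + 2/n). Since ln(1+u) ~ u for small u, this behaves like (2n)·(2/n) → 4.
So the limit is e^(4).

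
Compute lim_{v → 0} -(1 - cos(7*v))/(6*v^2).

Substitution gives 0/0.
Use (1 − cos u)/u² → 1/2 with u = 7v: the limit is 7²/(2·(-6)) = -49/12.

-49/12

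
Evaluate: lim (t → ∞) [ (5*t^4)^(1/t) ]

Base → ∞ and exponent → 0: an ∞^0 form.
Take logs: (1/t)·ln(5·t^4) = (ln 5 + 4·ln t)/t → 0.
So the limit is e^0 = 1.

1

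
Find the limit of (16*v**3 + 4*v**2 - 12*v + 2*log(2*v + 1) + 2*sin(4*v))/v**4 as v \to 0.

-8

Substitution gives 0/0; apply L'Hôpital's rule 4 times.
After differentiating numerator and denominator 4 times the quotient is (512*sin(4*v) - 192/(2*v + 1)^4)/(24); at v = 0 this is -8.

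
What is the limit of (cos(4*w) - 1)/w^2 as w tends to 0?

Direct substitution gives 0/0.
Apply L'Hôpital: lim (-4*sin(4*w))/(2*w), still 0/0.
After 2 applications of L'Hôpital's rule the quotient is (-16*cos(4*w))/(2); substituting w = 0 gives -8.

-8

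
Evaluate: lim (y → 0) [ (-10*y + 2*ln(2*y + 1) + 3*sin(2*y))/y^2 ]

-4

Substitution gives 0/0; apply L'Hôpital's rule 2 times.
After differentiating numerator and denominator 2 times the quotient is (-12*sin(2*y) - 8/(2*y + 1)^2)/(2); at y = 0 this is -4.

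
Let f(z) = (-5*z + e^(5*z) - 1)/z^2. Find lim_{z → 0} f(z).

25/2

Direct substitution gives 0/0.
Apply L'Hôpital: lim (5*e^(5*z) - 5)/(2*z), still 0/0.
After 2 applications of L'Hôpital's rule the quotient is (25*e^(5*z))/(2); substituting z = 0 gives 25/2.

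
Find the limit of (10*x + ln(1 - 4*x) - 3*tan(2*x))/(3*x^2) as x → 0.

Substitution gives 0/0; apply L'Hôpital's rule 2 times.
After differentiating numerator and denominator 2 times the quotient is (-24*tan(2*x)/cos(2*x)^2 - 16/(4*x - 1)^2)/(6); at x = 0 this is -8/3.

-8/3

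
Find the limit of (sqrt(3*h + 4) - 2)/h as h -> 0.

3/4

Substitution gives 0/0. Multiply numerator and denominator by the conjugate √(4 + 3h) + √4.
The numerator becomes (4 + 3h) − 4 = 3h, so the expression simplifies to 3/(√(4 + 3h) + √4).
Letting h → 0 gives 3/(2√4) = 3/4.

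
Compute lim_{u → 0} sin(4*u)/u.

4

Substitution gives 0/0.
Write it as (4)·sin(4u)/(4u); since sin(θ)/θ → 1, the limit is 4.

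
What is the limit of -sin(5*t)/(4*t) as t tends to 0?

-5/4

Substitution gives 0/0.
Write it as (5/(-4))·sin(5t)/(5t); since sin(u)/u → 1, the limit is -5/4.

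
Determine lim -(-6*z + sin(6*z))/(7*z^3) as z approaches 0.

Direct substitution gives 0/0.
Apply L'Hôpital: lim (6*cos(6*z) - 6)/(-21*z^2), still 0/0.
Apply L'Hôpital: lim (-36*sin(6*z))/(-42*z), still 0/0.
After 3 applications of L'Hôpital's rule the quotient is (-216*cos(6*z))/(-42); substituting z = 0 gives 36/7.

36/7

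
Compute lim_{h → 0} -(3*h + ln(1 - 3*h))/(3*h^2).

3/2

Direct substitution gives 0/0.
Apply L'Hôpital: lim (3 - 3/(1 - 3*h))/(-6*h), still 0/0.
After 2 applications of L'Hôpital's rule the quotient is (-9/(1 - 3*h)^2)/(-6); substituting h = 0 gives 3/2.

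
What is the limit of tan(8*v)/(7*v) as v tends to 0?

Substitution gives 0/0.
Since tan(u)/u → 1 as u → 0, tan(8v)/(8v) → 1 and the limit is 8/7.

8/7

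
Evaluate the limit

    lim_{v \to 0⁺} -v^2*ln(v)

This is a 0·(−∞) form. Rewrite as -1·ln(v) / v^(−2) and apply L'Hôpital:
the derivative quotient is -1·(1/v) / (−2·v^(−3)) = (1/2)·v^2 → 0.

0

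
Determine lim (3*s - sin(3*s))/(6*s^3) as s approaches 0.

3/4

Direct substitution gives 0/0.
Apply L'Hôpital: lim (3 - 3*cos(3*s))/(18*s^2), still 0/0.
Apply L'Hôpital: lim (9*sin(3*s))/(36*s), still 0/0.
After 3 applications of L'Hôpital's rule the quotient is (27*cos(3*s))/(36); substituting s = 0 gives 3/4.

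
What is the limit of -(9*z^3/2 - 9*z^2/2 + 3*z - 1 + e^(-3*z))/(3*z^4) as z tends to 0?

Direct substitution gives 0/0.
Apply L'Hôpital: lim (27*z^2/2 - 9*z + 3 - 3*e^(-3*z))/(-12*z^3), still 0/0.
Apply L'Hôpital: lim (27*z - 9 + 9*e^(-3*z))/(-36*z^2), still 0/0.
Apply L'Hôpital: lim (27 - 27*e^(-3*z))/(-72*z), still 0/0.
After 4 applications of L'Hôpital's rule the quotient is (81*e^(-3*z))/(-72); substituting z = 0 gives -9/8.

-9/8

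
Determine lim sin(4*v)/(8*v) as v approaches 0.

Substitution gives 0/0.
Write it as (4/8)·sin(4v)/(4v); since sin(u)/u → 1, the limit is 1/2.

1/2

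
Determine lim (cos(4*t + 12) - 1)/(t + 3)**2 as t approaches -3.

-8

Direct substitution gives 0/0.
Apply L'Hôpital: lim (-4*sin(4*t + 12))/(2*t + 6), still 0/0.
After 2 applications of L'Hôpital's rule the quotient is (-16*cos(4*t + 12))/(2); substituting t = -3 gives -8.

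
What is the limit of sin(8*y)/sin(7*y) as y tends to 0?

Substitution gives 0/0.
Divide numerator and denominator by y: sin(8y)/y → 8 and sin(7y)/y → 7, so the limit is 1·8/7 = 8/7.

8/7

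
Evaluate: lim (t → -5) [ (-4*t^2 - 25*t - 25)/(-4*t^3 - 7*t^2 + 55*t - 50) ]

-3/35

Since t = -5 makes numerator and denominator zero, (t + 5) divides both.
Cancelling it gives (-4*t - 5)/(-4*t^2 + 13*t - 10); now plug in t = -5 to get -3/35.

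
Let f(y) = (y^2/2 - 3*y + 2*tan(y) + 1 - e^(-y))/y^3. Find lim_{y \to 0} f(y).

Substitution gives 0/0; apply L'Hôpital's rule 3 times.
After differentiating numerator and denominator 3 times the quotient is (((12*tan(y)^2 + 4)*e^(y)/cos(y)^2 + 1)*e^(-y))/(6); at y = 0 this is 5/6.

5/6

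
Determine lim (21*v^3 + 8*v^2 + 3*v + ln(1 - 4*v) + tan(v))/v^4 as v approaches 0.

Substitution gives 0/0 (the numerator vanishes to order 4).
Expand each term to order v^4: the coefficient of v^4 in ln(1 - 4v) is -64 and in tan(v) is 0.
Lower-order terms cancel with the polynomial part, so the numerator is (-64)·v^4 + o(v^4), and the limit is (-64)/(1) = -64.

-64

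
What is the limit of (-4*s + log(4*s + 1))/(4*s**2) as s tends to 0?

-2

Direct substitution gives 0/0.
Apply L'Hôpital: lim (-4 + 4/(4*s + 1))/(8*s), still 0/0.
After 2 applications of L'Hôpital's rule the quotient is (-16/(4*s + 1)^2)/(8); substituting s = 0 gives -2.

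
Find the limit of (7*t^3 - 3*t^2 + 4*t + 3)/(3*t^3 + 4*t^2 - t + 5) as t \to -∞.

Numerator and denominator both have degree 3.
Dividing every term by t^3, all lower-order terms vanish and the limit is the ratio of leading coefficients, 7/(3) = 7/3.

7/3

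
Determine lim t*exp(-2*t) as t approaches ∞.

0

Write as t^1/e^{2t}, an ∞/∞ form.
Exponential growth dominates any polynomial, so repeated L'Hôpital (or the standard result) gives 0.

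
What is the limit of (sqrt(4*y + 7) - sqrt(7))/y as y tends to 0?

Substitution gives 0/0. Multiply numerator and denominator by the conjugate √(7 + 4y) + √7.
The numerator becomes (7 + 4y) − 7 = 4y, so the expression simplifies to 4/(√(7 + 4y) + √7).
Letting y → 0 gives 4/(2√7) = 2*√(7)/7.

2*√(7)/7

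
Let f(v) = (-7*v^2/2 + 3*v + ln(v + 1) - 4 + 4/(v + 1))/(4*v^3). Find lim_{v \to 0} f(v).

-11/12

Substitution gives 0/0; apply L'Hôpital's rule 3 times.
After differentiating numerator and denominator 3 times the quotient is (2*(v - 11)/(v + 1)^4)/(24); at v = 0 this is -11/12.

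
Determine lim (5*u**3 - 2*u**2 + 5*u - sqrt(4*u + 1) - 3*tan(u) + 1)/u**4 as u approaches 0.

10

Substitution gives 0/0 (the numerator vanishes to order 4).
Expand each term to order u^4: the coefficient of u^4 in −√(1 + 4u) is 10 and in -3·tan(u) is 0.
Lower-order terms cancel with the polynomial part, so the numerator is (10)·u^4 + o(u^4), and the limit is (10)/(1) = 10.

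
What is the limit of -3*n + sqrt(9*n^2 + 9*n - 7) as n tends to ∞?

3/2

This has the form ∞ − ∞. Multiply and divide by the conjugate √(9*n^2 + 9*n - 7) + 3n.
That gives (9n - 7) / (√(9*n^2 + 9*n - 7) + 3n).
Divide numerator and denominator by n: the limit is 9/(2·3) = 3/2.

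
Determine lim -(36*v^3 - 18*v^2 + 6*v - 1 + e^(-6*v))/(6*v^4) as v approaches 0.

Direct substitution gives 0/0.
Apply L'Hôpital: lim (108*v^2 - 36*v + 6 - 6*e^(-6*v))/(-24*v^3), still 0/0.
Apply L'Hôpital: lim (216*v - 36 + 36*e^(-6*v))/(-72*v^2), still 0/0.
Apply L'Hôpital: lim (216 - 216*e^(-6*v))/(-144*v), still 0/0.
After 4 applications of L'Hôpital's rule the quotient is (1296*e^(-6*v))/(-144); substituting v = 0 gives -9.

-9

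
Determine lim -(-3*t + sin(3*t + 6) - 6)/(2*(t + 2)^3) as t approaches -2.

Direct substitution gives 0/0.
Apply L'Hôpital: lim (3*cos(3*t + 6) - 3)/(-6*(t + 2)^2), still 0/0.
Apply L'Hôpital: lim (-9*sin(3*t + 6))/(-12*t - 24), still 0/0.
After 3 applications of L'Hôpital's rule the quotient is (-27*cos(3*t + 6))/(-12); substituting t = -2 gives 9/4.

9/4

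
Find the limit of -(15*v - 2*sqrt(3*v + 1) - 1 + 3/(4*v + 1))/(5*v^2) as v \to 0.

Substitution gives 0/0 (the numerator vanishes to order 2).
Expand each term to order v^2: the coefficient of v^2 in 3·1/(1 + 4v) is 48 and in -2·√(1 + 3v) is 9/4.
Lower-order terms cancel with the polynomial part, so the numerator is (201/4)·v^2 + o(v^2), and the limit is (201/4)/(-5) = -201/20.

-201/20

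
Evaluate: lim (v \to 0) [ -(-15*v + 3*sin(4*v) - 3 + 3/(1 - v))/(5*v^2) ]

-3/5

Substitution gives 0/0 (the numerator vanishes to order 2).
Expand each term to order v^2: the coefficient of v^2 in 3·1/(1 - v) is 3 and in 3·sin(4v) is 0.
Lower-order terms cancel with the polynomial part, so the numerator is (3)·v^2 + o(v^2), and the limit is (3)/(-5) = -3/5.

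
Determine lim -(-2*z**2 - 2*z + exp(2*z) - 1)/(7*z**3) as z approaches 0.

Direct substitution gives 0/0.
Apply L'Hôpital: lim (-4*z + 2*e^(2*z) - 2)/(-21*z^2), still 0/0.
Apply L'Hôpital: lim (4*e^(2*z) - 4)/(-42*z), still 0/0.
After 3 applications of L'Hôpital's rule the quotient is (8*e^(2*z))/(-42); substituting z = 0 gives -4/21.

-4/21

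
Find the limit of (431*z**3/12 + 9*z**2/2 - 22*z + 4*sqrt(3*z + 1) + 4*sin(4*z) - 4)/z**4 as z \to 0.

Substitution gives 0/0; apply L'Hôpital's rule 4 times.
After differentiating numerator and denominator 4 times the quotient is (1024*sin(4*z) - 1215/(4*(3*z + 1)^(7/2)))/(24); at z = 0 this is -405/32.

-405/32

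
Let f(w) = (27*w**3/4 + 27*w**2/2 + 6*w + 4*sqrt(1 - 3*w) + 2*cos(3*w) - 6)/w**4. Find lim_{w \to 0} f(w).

Substitution gives 0/0; apply L'Hôpital's rule 4 times.
After differentiating numerator and denominator 4 times the quotient is (162*cos(3*w) - 1215/(4*(1 - 3*w)^(7/2)))/(24); at w = 0 this is -189/32.

-189/32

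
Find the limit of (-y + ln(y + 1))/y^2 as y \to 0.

-1/2

Direct substitution gives 0/0.
Apply L'Hôpital: lim (-1 + 1/(y + 1))/(2*y), still 0/0.
After 2 applications of L'Hôpital's rule the quotient is (-1/(y + 1)^2)/(2); substituting y = 0 gives -1/2.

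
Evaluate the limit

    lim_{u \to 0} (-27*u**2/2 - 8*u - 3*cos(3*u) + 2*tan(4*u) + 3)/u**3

128/3

Substitution gives 0/0; apply L'Hôpital's rule 3 times.
After differentiating numerator and denominator 3 times the quotient is (-81*sin(3*u) + 768*tan(4*u)^4 + 1024*tan(4*u)^2 + 256)/(6); at u = 0 this is 128/3.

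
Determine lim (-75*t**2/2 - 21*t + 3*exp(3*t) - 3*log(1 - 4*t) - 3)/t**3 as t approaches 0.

Substitution gives 0/0 (the numerator vanishes to order 3).
Expand each term to order t^3: the coefficient of t^3 in 3·e^(3t) is 27/2 and in -3·ln(1 - 4t) is 64.
Lower-order terms cancel with the polynomial part, so the numerator is (155/2)·t^3 + o(t^3), and the limit is (155/2)/(1) = 155/2.

155/2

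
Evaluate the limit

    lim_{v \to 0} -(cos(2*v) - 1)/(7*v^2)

2/7

Direct substitution gives 0/0.
Apply L'Hôpital: lim (-2*sin(2*v))/(-14*v), still 0/0.
After 2 applications of L'Hôpital's rule the quotient is (-4*cos(2*v))/(-14); substituting v = 0 gives 2/7.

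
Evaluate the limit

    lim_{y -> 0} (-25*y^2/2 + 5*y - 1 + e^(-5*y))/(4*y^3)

Direct substitution gives 0/0.
Apply L'Hôpital: lim (-25*y + 5 - 5*e^(-5*y))/(12*y^2), still 0/0.
Apply L'Hôpital: lim (-25 + 25*e^(-5*y))/(24*y), still 0/0.
After 3 applications of L'Hôpital's rule the quotient is (-125*e^(-5*y))/(24); substituting y = 0 gives -125/24.

-125/24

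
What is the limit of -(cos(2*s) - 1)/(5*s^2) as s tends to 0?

Direct substitution gives 0/0.
Apply L'Hôpital: lim (-2*sin(2*s))/(-10*s), still 0/0.
After 2 applications of L'Hôpital's rule the quotient is (-4*cos(2*s))/(-10); substituting s = 0 gives 2/5.

2/5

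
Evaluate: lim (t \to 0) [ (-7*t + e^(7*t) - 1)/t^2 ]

Direct substitution gives 0/0.
Apply L'Hôpital: lim (7*e^(7*t) - 7)/(2*t), still 0/0.
After 2 applications of L'Hôpital's rule the quotient is (49*e^(7*t))/(2); substituting t = 0 gives 49/2.

49/2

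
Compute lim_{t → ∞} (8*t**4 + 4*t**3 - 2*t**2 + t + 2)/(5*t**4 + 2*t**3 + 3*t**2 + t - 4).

Numerator and denominator both have degree 4.
Dividing every term by t^4, all lower-order terms vanish and the limit is the ratio of leading coefficients, 8/(5) = 8/5.

8/5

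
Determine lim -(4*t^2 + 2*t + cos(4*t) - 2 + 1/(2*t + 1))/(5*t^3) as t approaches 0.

Substitution gives 0/0 (the numerator vanishes to order 3).
Expand each term to order t^3: the coefficient of t^3 in 1/(1 + 2t) is -8 and in cos(4t) is 0.
Lower-order terms cancel with the polynomial part, so the numerator is (-8)·t^3 + o(t^3), and the limit is (-8)/(-5) = 8/5.

8/5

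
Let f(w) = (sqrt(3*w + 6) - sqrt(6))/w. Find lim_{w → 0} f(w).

A 0/0 form; rationalise with √(6 + 3w) + √6. This collapses the numerator to 3w, leaving 3/(√(6 + 3w) + √6) → 3/(2√6) = √(6)/4.

√(6)/4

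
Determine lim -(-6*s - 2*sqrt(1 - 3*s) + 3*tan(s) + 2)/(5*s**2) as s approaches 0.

-9/20

Substitution gives 0/0; apply L'Hôpital's rule 2 times.
After differentiating numerator and denominator 2 times the quotient is (6*tan(s)/cos(s)^2 + 9/(2*(1 - 3*s)^(3/2)))/(-10); at s = 0 this is -9/20.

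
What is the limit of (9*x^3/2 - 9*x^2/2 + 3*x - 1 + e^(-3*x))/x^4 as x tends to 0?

27/8

Direct substitution gives 0/0.
Apply L'Hôpital: lim (27*x^2/2 - 9*x + 3 - 3*e^(-3*x))/(4*x^3), still 0/0.
Apply L'Hôpital: lim (27*x - 9 + 9*e^(-3*x))/(12*x^2), still 0/0.
Apply L'Hôpital: lim (27 - 27*e^(-3*x))/(24*x), still 0/0.
After 4 applications of L'Hôpital's rule the quotient is (81*e^(-3*x))/(24); substituting x = 0 gives 27/8.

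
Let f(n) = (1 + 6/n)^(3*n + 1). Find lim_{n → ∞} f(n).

e^(18)

The base → 1 and the exponent → ∞: a 1^∞ form.
Take logarithms: (3n + 1)·ln(1 + 6/n). Since ln(1+u) ~ u for small u, this behaves like (3n)·(6/n) → 18.
So the limit is e^(18).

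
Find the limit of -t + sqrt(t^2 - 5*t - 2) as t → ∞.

-5/2

An ∞ − ∞ form. Rationalising with the conjugate, the difference becomes (-5t - 2) / (√(t^2 - 5*t - 2) + t).
For large t the denominator behaves like 2·t, so the quotient tends to -5/2 = -5/2.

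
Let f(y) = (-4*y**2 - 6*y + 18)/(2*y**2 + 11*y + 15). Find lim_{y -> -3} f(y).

Since y = -3 makes numerator and denominator zero, (y + 3) divides both.
Cancelling it gives (6 - 4*y)/(2*y + 5); now plug in y = -3 to get -18.

-18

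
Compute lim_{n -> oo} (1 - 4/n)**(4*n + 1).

Let L be the limit and take ln: ln L = lim (4n + 1)·ln(1 - 4/n) = lim (4n + 1)·(-4/n + O(1/n²)) = -16.
Hence L = e^(-16).

e^(-16)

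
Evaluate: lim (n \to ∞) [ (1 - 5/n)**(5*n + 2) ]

Write it as [(1 - 5/n)^n]^(5) · (1 - 5/n)^(2). The bracketed term tends to e^(-5) and the second factor to 1, so the limit is e^(-25).

e^(-25)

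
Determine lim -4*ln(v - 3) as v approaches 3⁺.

∞

As v → 3⁺, v - 3 → 0⁺ and ln(v - 3) → −∞.
Multiplying by -4 gives ∞.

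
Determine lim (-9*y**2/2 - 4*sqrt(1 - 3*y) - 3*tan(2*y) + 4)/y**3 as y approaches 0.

-5/4

Substitution gives 0/0; apply L'Hôpital's rule 3 times.
After differentiating numerator and denominator 3 times the quotient is (-96*tan(2*y)^2/cos(2*y)^2 - 48/cos(2*y)^4 + 81/(2*(1 - 3*y)^(5/2)))/(6); at y = 0 this is -5/4.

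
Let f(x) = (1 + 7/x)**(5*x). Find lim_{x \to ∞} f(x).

Write it as [(1 + 7/x)^x]^(5) · (1 + 7/x)^(0). The bracketed term tends to e^(7) and the second factor to 1, so the limit is e^(35).

e^(35)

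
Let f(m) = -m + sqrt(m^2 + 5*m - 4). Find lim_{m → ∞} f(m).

This has the form ∞ − ∞. Multiply and divide by the conjugate √(m^2 + 5*m - 4) + m.
That gives (5m - 4) / (√(m^2 + 5*m - 4) + m).
Divide numerator and denominator by m: the limit is 5/(2·1) = 5/2.

5/2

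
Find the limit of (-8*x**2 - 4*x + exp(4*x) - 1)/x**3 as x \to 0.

Direct substitution gives 0/0.
Apply L'Hôpital: lim (-16*x + 4*e^(4*x) - 4)/(3*x^2), still 0/0.
Apply L'Hôpital: lim (16*e^(4*x) - 16)/(6*x), still 0/0.
After 3 applications of L'Hôpital's rule the quotient is (64*e^(4*x))/(6); substituting x = 0 gives 32/3.

32/3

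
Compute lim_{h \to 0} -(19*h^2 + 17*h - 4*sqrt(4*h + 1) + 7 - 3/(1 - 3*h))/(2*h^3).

Substitution gives 0/0 (the numerator vanishes to order 3).
Expand each term to order h^3: the coefficient of h^3 in -3·1/(1 - 3h) is -81 and in -4·√(1 + 4h) is -16.
Lower-order terms cancel with the polynomial part, so the numerator is (-97)·h^3 + o(h^3), and the limit is (-97)/(-2) = 97/2.

97/2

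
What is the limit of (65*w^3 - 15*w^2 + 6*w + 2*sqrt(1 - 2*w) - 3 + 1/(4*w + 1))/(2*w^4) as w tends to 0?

Substitution gives 0/0; apply L'Hôpital's rule 4 times.
After differentiating numerator and denominator 4 times the quotient is (6144/(4*w + 1)^5 - 30/(1 - 2*w)^(7/2))/(48); at w = 0 this is 1019/8.

1019/8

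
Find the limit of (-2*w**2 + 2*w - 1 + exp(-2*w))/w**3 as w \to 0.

-4/3

Direct substitution gives 0/0.
Apply L'Hôpital: lim (-4*w + 2 - 2*e^(-2*w))/(3*w^2), still 0/0.
Apply L'Hôpital: lim (-4 + 4*e^(-2*w))/(6*w), still 0/0.
After 3 applications of L'Hôpital's rule the quotient is (-8*e^(-2*w))/(6); substituting w = 0 gives -4/3.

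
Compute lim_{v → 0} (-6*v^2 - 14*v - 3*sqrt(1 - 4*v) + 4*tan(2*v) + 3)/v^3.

Substitution gives 0/0; apply L'Hôpital's rule 3 times.
After differentiating numerator and denominator 3 times the quotient is (192*tan(2*v)^2/cos(2*v)^2 + 64/cos(2*v)^2 + 72/(1 - 4*v)^(5/2))/(6); at v = 0 this is 68/3.

68/3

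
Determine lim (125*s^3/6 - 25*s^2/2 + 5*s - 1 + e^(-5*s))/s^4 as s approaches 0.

Direct substitution gives 0/0.
Apply L'Hôpital: lim (125*s^2/2 - 25*s + 5 - 5*e^(-5*s))/(4*s^3), still 0/0.
Apply L'Hôpital: lim (125*s - 25 + 25*e^(-5*s))/(12*s^2), still 0/0.
Apply L'Hôpital: lim (125 - 125*e^(-5*s))/(24*s), still 0/0.
After 4 applications of L'Hôpital's rule the quotient is (625*e^(-5*s))/(24); substituting s = 0 gives 625/24.

625/24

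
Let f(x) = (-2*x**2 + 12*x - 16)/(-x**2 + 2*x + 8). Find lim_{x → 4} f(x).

2/3

At x = 4 both the top and bottom vanish — a removable singularity. Factoring out (x - 4) from each leaves (4 - 2*x)/(-x - 2), which at x = 4 equals 2/3.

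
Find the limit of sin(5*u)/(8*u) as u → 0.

Substitution gives 0/0.
Write it as (5/8)·sin(5u)/(5u); since sin(θ)/θ → 1, the limit is 5/8.

5/8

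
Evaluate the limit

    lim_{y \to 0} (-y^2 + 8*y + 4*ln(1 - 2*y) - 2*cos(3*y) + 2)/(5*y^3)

-32/15

Substitution gives 0/0; apply L'Hôpital's rule 3 times.
After differentiating numerator and denominator 3 times the quotient is (-54*sin(3*y) + 64/(2*y - 1)^3)/(30); at y = 0 this is -32/15.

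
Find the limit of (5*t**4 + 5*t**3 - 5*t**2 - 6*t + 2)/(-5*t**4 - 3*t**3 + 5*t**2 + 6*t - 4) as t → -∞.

Numerator and denominator both have degree 4.
Dividing every term by t^4, all lower-order terms vanish and the limit is the ratio of leading coefficients, 5/(-5) = -1.

-1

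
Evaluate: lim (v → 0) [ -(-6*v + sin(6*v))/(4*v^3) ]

Direct substitution gives 0/0.
Apply L'Hôpital: lim (6*cos(6*v) - 6)/(-12*v^2), still 0/0.
Apply L'Hôpital: lim (-36*sin(6*v))/(-24*v), still 0/0.
After 3 applications of L'Hôpital's rule the quotient is (-216*cos(6*v))/(-24); substituting v = 0 gives 9.

9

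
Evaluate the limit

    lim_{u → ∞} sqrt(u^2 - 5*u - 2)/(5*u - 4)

For large |u|, √(u^2 - 5*u - 2) ≈ √1·|u| and the denominator ≈ 5u.
Since u → +∞, |u| = u, giving √1/(5) = 1/5.

1/5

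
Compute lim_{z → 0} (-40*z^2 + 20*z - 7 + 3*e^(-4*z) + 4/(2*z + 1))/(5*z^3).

Substitution gives 0/0; apply L'Hôpital's rule 3 times.
After differentiating numerator and denominator 3 times the quotient is (-192*e^(-4*z) - 192/(2*z + 1)^4)/(30); at z = 0 this is -64/5.

-64/5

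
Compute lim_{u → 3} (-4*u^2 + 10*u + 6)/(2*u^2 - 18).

At u = 3 both the top and bottom vanish — a removable singularity. Factoring out (u - 3) from each leaves (-4*u - 2)/(2*u + 6), which at u = 3 equals -7/6.

-7/6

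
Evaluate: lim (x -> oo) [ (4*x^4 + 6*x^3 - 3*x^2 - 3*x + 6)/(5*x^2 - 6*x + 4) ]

The numerator has higher degree (4 > 2); the quotient behaves like (4/(5))·x^2 for large |x|.
As x → +∞ this diverges to ∞.

∞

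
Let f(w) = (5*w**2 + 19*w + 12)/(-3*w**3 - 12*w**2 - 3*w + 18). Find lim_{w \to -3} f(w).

At w = -3 both the top and bottom vanish — a removable singularity. Factoring out (w + 3) from each leaves (5*w + 4)/(-3*w^2 - 3*w + 6), which at w = -3 equals 11/12.

11/12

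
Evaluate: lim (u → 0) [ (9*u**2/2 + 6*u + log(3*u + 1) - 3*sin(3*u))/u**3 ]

Substitution gives 0/0 (the numerator vanishes to order 3).
Expand each term to order u^3: the coefficient of u^3 in -3·sin(3u) is 27/2 and in ln(1 + 3u) is 9.
Lower-order terms cancel with the polynomial part, so the numerator is (45/2)·u^3 + o(u^3), and the limit is (45/2)/(1) = 45/2.

45/2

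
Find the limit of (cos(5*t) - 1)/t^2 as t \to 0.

-25/2

Direct substitution gives 0/0.
Apply L'Hôpital: lim (-5*sin(5*t))/(2*t), still 0/0.
After 2 applications of L'Hôpital's rule the quotient is (-25*cos(5*t))/(2); substituting t = 0 gives -25/2.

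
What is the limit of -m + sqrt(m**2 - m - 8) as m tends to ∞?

-1/2

This has the form ∞ − ∞. Multiply and divide by the conjugate √(m^2 - m - 8) + m.
That gives (-m - 8) / (√(m^2 - m - 8) + m).
Divide numerator and denominator by m: the limit is -1/(2·1) = -1/2.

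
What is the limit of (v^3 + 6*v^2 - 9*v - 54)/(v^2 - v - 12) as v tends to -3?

Since v = -3 makes numerator and denominator zero, (v + 3) divides both.
Cancelling it gives (v^2 + 3*v - 18)/(v - 4); now plug in v = -3 to get 18/7.

18/7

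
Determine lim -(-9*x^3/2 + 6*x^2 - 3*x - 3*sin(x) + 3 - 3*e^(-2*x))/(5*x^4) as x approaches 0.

2/5

Substitution gives 0/0; apply L'Hôpital's rule 4 times.
After differentiating numerator and denominator 4 times the quotient is (-3*sin(x) - 48*e^(-2*x))/(-120); at x = 0 this is 2/5.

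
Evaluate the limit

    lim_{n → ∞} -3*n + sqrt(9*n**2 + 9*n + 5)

This has the form ∞ − ∞. Multiply and divide by the conjugate √(9*n^2 + 9*n + 5) + 3n.
That gives (9n + 5) / (√(9*n^2 + 9*n + 5) + 3n).
Divide numerator and denominator by n: the limit is 9/(2·3) = 3/2.

3/2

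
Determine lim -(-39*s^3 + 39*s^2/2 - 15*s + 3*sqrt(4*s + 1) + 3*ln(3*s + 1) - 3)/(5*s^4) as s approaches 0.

Substitution gives 0/0; apply L'Hôpital's rule 4 times.
After differentiating numerator and denominator 4 times the quotient is (-720/(4*s + 1)^(7/2) - 1458/(3*s + 1)^4)/(-120); at s = 0 this is 363/20.

363/20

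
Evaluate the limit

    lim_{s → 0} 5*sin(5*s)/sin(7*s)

Substitution gives 0/0.
Divide numerator and denominator by s: sin(5s)/s → 5 and sin(7s)/s → 7, so the limit is 5·5/7 = 25/7.

25/7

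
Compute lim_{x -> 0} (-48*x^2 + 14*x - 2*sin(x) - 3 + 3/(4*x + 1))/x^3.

Substitution gives 0/0 (the numerator vanishes to order 3).
Expand each term to order x^3: the coefficient of x^3 in -2·sin(x) is 1/3 and in 3·1/(1 + 4x) is -192.
Lower-order terms cancel with the polynomial part, so the numerator is (-575/3)·x^3 + o(x^3), and the limit is (-575/3)/(1) = -575/3.

-575/3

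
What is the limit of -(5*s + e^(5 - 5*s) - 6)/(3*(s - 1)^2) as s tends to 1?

Direct substitution gives 0/0.
Apply L'Hôpital: lim (5 - 5*e^(5 - 5*s))/(6 - 6*s), still 0/0.
After 2 applications of L'Hôpital's rule the quotient is (25*e^(5 - 5*s))/(-6); substituting s = 1 gives -25/6.

-25/6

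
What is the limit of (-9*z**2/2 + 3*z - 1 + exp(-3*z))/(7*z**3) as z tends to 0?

-9/14

Direct substitution gives 0/0.
Apply L'Hôpital: lim (-9*z + 3 - 3*e^(-3*z))/(21*z^2), still 0/0.
Apply L'Hôpital: lim (-9 + 9*e^(-3*z))/(42*z), still 0/0.
After 3 applications of L'Hôpital's rule the quotient is (-27*e^(-3*z))/(42); substituting z = 0 gives -9/14.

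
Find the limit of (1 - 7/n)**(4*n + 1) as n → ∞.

Write it as [(1 - 7/n)^n]^(4) · (1 - 7/n)^(1). The bracketed term tends to e^(-7) and the second factor to 1, so the limit is e^(-28).

e^(-28)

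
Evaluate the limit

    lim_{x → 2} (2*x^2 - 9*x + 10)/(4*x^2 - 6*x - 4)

Since x = 2 makes numerator and denominator zero, (x - 2) divides both.
Cancelling it gives (2*x - 5)/(4*x + 2); now plug in x = 2 to get -1/10.

-1/10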